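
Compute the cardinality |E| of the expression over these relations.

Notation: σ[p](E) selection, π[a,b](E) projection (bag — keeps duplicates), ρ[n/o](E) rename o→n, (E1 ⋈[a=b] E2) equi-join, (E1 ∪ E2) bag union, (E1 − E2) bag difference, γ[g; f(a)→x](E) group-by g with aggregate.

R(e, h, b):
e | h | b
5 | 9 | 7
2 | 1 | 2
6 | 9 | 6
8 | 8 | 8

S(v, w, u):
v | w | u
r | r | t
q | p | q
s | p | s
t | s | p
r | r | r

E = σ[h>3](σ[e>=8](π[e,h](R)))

Row counts bottom-up:
  R → 4
  π[e,h](R) → 4
  σ[e>=8](π[e,h](R)) → 1
  σ[h>3](σ[e>=8](π[e,h](R))) → 1

|E| = 1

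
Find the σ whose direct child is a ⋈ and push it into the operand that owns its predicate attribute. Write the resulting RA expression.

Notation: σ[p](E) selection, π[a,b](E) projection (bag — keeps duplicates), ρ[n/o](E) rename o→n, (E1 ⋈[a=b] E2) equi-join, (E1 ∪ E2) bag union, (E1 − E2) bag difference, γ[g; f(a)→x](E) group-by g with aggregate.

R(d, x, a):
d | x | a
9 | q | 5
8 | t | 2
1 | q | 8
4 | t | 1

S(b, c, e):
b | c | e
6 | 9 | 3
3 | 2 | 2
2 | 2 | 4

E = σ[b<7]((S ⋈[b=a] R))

σ filters on b, owned by the left side.
E' = (σ[b<7](S) ⋈[b=a] R)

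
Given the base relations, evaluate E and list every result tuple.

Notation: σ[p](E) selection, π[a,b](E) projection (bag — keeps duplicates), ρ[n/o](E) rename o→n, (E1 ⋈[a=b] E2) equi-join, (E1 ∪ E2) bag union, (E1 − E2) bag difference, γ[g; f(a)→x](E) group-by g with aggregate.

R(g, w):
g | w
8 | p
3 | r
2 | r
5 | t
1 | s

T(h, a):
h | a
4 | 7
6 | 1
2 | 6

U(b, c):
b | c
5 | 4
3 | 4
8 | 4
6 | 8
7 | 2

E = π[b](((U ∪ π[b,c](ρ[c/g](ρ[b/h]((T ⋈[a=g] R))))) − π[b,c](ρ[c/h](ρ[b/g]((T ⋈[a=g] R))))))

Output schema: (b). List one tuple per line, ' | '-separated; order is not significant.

Subexpression sizes:
  U → 5
  T → 3
  R → 5
  (T ⋈[a=g] R) → 1
  ρ[b/h]((T ⋈[a=g] R)) → 1
  ρ[c/g](ρ[b/h]((T ⋈[a=g] R))) → 1
  π[b,c](ρ[c/g](ρ[b/h]((T ⋈[a=g] R)))) → 1
  (U ∪ π[b,c](ρ[c/g](ρ[b/h]((T ⋈[a=g] R))))) → 6
  T → 3
  R → 5
  (T ⋈[a=g] R) → 1
  ρ[b/g]((T ⋈[a=g] R)) → 1
  ρ[c/h](ρ[b/g]((T ⋈[a=g] R))) → 1
  π[b,c](ρ[c/h](ρ[b/g]((T ⋈[a=g] R)))) → 1
  ((U ∪ π[b,c](ρ[c/g](ρ[b/h]((T ⋈[a=g] R))))) − π[b,c](ρ[c/h](ρ[b/g]((T ⋈[a=g] R))))) → 6
  π[b](((U ∪ π[b,c](ρ[c/g](ρ[b/h]((T ⋈[a=g] R))))) − π[b,c](ρ[c/h](ρ[b/g]((T ⋈[a=g] R)))))) → 6

== RESULT ==
b
3
5
6
6
7
8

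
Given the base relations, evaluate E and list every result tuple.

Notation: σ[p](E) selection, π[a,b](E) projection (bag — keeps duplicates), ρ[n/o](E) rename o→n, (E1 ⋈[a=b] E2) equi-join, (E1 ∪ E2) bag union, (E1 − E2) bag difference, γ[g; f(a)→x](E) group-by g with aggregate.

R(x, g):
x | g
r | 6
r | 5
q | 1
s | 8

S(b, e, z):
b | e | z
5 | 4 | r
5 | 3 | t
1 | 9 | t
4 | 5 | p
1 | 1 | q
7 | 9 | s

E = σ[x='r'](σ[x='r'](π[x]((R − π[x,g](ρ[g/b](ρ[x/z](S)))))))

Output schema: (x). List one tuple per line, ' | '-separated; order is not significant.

Per-node cardinality:
  R → 4
  S → 6
  ρ[x/z](S) → 6
  ρ[g/b](ρ[x/z](S)) → 6
  π[x,g](ρ[g/b](ρ[x/z](S))) → 6
  (R − π[x,g](ρ[g/b](ρ[x/z](S)))) → 2
  π[x]((R − π[x,g](ρ[g/b](ρ[x/z](S))))) → 2
  σ[x='r'](π[x]((R − π[x,g](ρ[g/b](ρ[x/z](S)))))) → 1
  σ[x='r'](σ[x='r'](π[x]((R − π[x,g](ρ[g/b](ρ[x/z](S))))))) → 1

== RESULT ==
x
r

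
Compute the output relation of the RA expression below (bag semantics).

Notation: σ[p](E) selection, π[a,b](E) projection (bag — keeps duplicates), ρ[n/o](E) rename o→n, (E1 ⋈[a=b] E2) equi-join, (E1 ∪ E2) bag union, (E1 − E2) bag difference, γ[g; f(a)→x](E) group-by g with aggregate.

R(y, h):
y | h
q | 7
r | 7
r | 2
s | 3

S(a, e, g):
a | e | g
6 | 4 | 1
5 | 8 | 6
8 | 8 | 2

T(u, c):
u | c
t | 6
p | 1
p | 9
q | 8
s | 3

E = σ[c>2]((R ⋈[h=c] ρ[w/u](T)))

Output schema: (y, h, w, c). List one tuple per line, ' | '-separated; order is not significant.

Stepwise |·|:
  R → 4
  T → 5
  ρ[w/u](T) → 5
  (R ⋈[h=c] ρ[w/u](T)) → 1
  σ[c>2]((R ⋈[h=c] ρ[w/u](T))) → 1

== RESULT ==
y | h | w | c
s | 3 | s | 3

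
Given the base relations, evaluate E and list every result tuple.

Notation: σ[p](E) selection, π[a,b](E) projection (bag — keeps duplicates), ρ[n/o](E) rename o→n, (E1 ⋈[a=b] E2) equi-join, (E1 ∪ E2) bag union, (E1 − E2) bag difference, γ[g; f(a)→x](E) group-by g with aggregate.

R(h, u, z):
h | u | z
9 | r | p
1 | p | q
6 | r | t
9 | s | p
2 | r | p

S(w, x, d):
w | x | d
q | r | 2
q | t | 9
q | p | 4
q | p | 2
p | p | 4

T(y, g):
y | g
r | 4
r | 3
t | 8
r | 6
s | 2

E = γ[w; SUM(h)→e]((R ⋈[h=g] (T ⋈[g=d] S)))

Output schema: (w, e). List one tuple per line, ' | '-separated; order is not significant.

Subexpression sizes:
  R → 5
  T → 5
  S → 5
  (T ⋈[g=d] S) → 4
  (R ⋈[h=g] (T ⋈[g=d] S)) → 2
  γ[w; SUM(h)→e]((R ⋈[h=g] (T ⋈[g=d] S))) → 1

== RESULT ==
w | e
q | 4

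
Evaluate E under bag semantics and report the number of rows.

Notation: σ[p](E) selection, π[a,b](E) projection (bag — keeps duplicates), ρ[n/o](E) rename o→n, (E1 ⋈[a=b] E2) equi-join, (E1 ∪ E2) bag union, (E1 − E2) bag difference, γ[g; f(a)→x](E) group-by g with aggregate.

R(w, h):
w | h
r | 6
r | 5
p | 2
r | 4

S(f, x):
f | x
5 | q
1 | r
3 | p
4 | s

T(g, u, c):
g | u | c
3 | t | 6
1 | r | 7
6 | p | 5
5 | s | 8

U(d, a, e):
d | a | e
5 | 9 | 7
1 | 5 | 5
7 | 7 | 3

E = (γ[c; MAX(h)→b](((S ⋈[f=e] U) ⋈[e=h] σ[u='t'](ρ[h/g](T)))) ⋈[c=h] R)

Stepwise |·|:
  S → 4
  U → 3
  (S ⋈[f=e] U) → 2
  T → 4
  ρ[h/g](T) → 4
  σ[u='t'](ρ[h/g](T)) → 1
  ((S ⋈[f=e] U) ⋈[e=h] σ[u='t'](ρ[h/g](T))) → 1
  γ[c; MAX(h)→b](((S ⋈[f=e] U) ⋈[e=h] σ[u='t'](ρ[h/g](T)))) → 1
  R → 4
  (γ[c; MAX(h)→b](((S ⋈[f=e] U) ⋈[e=h] σ[u='t'](ρ[h/g](T)))) ⋈[c=h] R) → 1

|E| = 1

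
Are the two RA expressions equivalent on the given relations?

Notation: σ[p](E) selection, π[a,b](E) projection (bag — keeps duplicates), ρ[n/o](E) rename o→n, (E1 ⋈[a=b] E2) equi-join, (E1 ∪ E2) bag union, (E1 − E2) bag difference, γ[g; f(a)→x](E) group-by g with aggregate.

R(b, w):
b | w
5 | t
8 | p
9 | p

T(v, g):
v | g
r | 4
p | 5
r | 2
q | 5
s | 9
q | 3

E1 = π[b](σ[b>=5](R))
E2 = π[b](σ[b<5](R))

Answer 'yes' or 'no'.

E1 per-node cardinality:
  R → 3
  σ[b>=5](R) → 3
  π[b](σ[b>=5](R)) → 3
E2 per-node cardinality:
  R → 3
  σ[b<5](R) → 0
  π[b](σ[b<5](R)) → 0

E1 result:
b
5
8
9
E2 result:
b
(0 rows)
Witness: (8,) appears 1× in E1 but 0× in E2.

no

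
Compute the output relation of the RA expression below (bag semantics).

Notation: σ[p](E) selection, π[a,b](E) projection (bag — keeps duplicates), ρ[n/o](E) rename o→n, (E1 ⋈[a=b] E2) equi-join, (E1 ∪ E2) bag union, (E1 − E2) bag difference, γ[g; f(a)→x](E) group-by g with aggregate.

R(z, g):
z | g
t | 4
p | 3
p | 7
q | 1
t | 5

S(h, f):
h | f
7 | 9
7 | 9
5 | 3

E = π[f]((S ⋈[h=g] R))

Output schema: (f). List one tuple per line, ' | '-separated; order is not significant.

Subexpression sizes:
  S → 3
  R → 5
  (S ⋈[h=g] R) → 3
  π[f]((S ⋈[h=g] R)) → 3

== RESULT ==
f
3
9
9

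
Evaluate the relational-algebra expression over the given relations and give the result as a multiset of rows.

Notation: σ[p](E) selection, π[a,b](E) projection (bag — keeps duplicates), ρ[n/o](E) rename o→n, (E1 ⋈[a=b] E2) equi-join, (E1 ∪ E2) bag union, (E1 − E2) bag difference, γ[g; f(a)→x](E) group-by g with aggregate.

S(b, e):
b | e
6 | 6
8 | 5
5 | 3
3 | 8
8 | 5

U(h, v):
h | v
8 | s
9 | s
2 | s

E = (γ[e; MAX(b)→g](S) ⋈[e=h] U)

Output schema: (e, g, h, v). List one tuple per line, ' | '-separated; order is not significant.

Row counts bottom-up:
  S → 5
  γ[e; MAX(b)→g](S) → 4
  U → 3
  (γ[e; MAX(b)→g](S) ⋈[e=h] U) → 1

== RESULT ==
e | g | h | v
8 | 3 | 8 | s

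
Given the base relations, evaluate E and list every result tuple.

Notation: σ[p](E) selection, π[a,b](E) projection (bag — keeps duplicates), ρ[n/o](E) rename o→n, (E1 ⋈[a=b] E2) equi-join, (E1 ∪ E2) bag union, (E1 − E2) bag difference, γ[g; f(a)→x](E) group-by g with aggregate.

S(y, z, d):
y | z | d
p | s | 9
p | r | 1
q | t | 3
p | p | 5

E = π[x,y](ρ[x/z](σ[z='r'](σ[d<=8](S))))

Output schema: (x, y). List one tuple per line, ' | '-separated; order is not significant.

Stepwise |·|:
  S → 4
  σ[d<=8](S) → 3
  σ[z='r'](σ[d<=8](S)) → 1
  ρ[x/z](σ[z='r'](σ[d<=8](S))) → 1
  π[x,y](ρ[x/z](σ[z='r'](σ[d<=8](S)))) → 1

== RESULT ==
x | y
r | p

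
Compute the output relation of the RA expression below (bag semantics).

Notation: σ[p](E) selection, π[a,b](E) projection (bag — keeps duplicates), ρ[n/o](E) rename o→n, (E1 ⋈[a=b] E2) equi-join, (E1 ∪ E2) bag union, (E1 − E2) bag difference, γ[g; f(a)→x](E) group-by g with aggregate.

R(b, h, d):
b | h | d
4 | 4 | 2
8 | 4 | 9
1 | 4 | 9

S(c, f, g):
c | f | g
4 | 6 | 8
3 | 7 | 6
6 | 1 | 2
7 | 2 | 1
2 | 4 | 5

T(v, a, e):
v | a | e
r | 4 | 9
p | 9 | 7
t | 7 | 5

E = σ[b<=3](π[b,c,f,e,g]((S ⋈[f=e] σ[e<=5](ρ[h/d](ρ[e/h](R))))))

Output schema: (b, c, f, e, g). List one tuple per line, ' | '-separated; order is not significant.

Row counts bottom-up:
  S → 5
  R → 3
  ρ[e/h](R) → 3
  ρ[h/d](ρ[e/h](R)) → 3
  σ[e<=5](ρ[h/d](ρ[e/h](R))) → 3
  (S ⋈[f=e] σ[e<=5](ρ[h/d](ρ[e/h](R)))) → 3
  π[b,c,f,e,g]((S ⋈[f=e] σ[e<=5](ρ[h/d](ρ[e/h](R))))) → 3
  σ[b<=3](π[b,c,f,e,g]((S ⋈[f=e] σ[e<=5](ρ[h/d](ρ[e/h](R)))))) → 1

== RESULT ==
b | c | f | e | g
1 | 2 | 4 | 4 | 5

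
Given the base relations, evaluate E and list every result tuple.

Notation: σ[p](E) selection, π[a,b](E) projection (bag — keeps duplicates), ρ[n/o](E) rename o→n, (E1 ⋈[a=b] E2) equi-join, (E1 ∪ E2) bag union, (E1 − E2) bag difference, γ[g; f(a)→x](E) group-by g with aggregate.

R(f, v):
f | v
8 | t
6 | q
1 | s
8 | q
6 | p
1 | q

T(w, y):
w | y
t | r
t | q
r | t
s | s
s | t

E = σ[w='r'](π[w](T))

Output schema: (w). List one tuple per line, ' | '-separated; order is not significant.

Per-node cardinality:
  T → 5
  π[w](T) → 5
  σ[w='r'](π[w](T)) → 1

== RESULT ==
w
r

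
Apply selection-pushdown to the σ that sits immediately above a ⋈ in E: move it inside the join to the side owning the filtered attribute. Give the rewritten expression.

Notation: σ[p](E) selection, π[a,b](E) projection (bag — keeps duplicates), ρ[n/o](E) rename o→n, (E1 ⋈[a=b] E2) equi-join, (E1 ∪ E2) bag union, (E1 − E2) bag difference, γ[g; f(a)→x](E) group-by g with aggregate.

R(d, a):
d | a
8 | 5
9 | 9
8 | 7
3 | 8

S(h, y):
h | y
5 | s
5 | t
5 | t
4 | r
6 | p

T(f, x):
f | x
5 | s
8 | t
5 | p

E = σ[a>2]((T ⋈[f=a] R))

σ filters on a, owned by the right side.
E' = (T ⋈[f=a] σ[a>2](R))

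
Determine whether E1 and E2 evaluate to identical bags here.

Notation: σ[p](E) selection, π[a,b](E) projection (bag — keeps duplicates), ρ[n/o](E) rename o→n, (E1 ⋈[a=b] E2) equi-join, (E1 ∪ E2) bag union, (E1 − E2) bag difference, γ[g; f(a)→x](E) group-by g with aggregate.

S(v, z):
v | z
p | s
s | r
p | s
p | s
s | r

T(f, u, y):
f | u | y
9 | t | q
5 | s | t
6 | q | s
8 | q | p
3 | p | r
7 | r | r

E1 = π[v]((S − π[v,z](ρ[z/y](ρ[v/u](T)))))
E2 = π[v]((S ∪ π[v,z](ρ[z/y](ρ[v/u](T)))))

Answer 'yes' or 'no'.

E1 subexpression sizes:
  S → 5
  T → 6
  ρ[v/u](T) → 6
  ρ[z/y](ρ[v/u](T)) → 6
  π[v,z](ρ[z/y](ρ[v/u](T))) → 6
  (S − π[v,z](ρ[z/y](ρ[v/u](T)))) → 5
  π[v]((S − π[v,z](ρ[z/y](ρ[v/u](T))))) → 5
E2 subexpression sizes:
  S → 5
  T → 6
  ρ[v/u](T) → 6
  ρ[z/y](ρ[v/u](T)) → 6
  π[v,z](ρ[z/y](ρ[v/u](T))) → 6
  (S ∪ π[v,z](ρ[z/y](ρ[v/u](T)))) → 11
  π[v]((S ∪ π[v,z](ρ[z/y](ρ[v/u](T))))) → 11

E1 result:
v
p
p
p
s
s
E2 result:
v
p
p
p
p
q
q
r
s
s
s
t
Witness: ('t',) appears 0× in E1 but 1× in E2.

no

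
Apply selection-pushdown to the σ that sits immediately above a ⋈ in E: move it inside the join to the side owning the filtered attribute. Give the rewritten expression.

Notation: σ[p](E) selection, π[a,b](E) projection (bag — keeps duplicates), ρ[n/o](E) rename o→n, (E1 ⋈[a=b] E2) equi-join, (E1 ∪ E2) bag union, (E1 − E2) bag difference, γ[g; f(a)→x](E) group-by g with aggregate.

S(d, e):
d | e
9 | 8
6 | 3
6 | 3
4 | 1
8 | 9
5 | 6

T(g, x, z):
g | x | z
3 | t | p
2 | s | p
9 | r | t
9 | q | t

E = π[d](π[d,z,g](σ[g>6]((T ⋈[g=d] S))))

σ filters on g, owned by the left side.
E' = π[d](π[d,z,g]((σ[g>6](T) ⋈[g=d] S)))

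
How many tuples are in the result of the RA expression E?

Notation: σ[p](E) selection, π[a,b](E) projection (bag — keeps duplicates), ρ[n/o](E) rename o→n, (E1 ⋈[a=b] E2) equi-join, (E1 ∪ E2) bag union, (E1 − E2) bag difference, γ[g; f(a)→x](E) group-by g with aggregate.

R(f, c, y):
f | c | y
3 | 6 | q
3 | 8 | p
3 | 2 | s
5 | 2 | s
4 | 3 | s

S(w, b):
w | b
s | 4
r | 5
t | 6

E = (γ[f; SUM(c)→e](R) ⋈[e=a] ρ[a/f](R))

Subexpression sizes:
  R → 5
  γ[f; SUM(c)→e](R) → 3
  R → 5
  ρ[a/f](R) → 5
  (γ[f; SUM(c)→e](R) ⋈[e=a] ρ[a/f](R)) → 3

|E| = 3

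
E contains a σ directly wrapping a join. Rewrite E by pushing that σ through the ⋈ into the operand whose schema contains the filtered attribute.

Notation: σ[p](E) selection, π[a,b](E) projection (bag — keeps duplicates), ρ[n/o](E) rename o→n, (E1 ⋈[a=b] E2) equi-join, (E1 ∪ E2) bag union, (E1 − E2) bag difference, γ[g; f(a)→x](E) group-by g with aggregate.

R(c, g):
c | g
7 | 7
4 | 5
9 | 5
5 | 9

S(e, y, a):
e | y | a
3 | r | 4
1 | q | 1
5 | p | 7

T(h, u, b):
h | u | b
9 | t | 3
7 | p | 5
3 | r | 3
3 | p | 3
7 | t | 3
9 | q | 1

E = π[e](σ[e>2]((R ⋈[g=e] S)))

σ filters on e, owned by the right side.
E' = π[e]((R ⋈[g=e] σ[e>2](S)))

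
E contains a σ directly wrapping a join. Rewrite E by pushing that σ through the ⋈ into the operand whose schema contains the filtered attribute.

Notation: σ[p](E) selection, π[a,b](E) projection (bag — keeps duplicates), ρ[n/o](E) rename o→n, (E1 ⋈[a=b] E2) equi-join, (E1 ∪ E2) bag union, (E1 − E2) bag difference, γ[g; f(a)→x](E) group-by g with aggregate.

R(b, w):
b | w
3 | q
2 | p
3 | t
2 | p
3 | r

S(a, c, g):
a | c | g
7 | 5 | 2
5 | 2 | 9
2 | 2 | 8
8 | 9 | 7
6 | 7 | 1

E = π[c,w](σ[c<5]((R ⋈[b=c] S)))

σ filters on c, owned by the right side.
E' = π[c,w]((R ⋈[b=c] σ[c<5](S)))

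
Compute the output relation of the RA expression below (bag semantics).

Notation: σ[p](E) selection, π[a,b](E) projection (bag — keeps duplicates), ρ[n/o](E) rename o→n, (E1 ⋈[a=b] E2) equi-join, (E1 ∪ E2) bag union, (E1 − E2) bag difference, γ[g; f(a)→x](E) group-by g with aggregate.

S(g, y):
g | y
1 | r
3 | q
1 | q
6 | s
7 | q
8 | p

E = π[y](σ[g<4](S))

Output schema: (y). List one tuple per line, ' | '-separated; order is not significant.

Stepwise |·|:
  S → 6
  σ[g<4](S) → 3
  π[y](σ[g<4](S)) → 3

== RESULT ==
y
q
q
r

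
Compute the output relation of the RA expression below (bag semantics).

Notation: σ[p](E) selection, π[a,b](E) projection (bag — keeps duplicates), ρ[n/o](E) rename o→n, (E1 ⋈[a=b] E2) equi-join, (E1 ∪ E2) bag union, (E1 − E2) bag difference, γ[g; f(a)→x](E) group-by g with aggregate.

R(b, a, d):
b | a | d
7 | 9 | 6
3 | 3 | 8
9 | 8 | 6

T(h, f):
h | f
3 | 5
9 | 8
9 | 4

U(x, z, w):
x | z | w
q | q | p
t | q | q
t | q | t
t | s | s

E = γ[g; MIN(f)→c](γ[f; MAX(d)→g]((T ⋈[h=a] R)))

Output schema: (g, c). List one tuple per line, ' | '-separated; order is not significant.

Subexpression sizes:
  T → 3
  R → 3
  (T ⋈[h=a] R) → 3
  γ[f; MAX(d)→g]((T ⋈[h=a] R)) → 3
  γ[g; MIN(f)→c](γ[f; MAX(d)→g]((T ⋈[h=a] R))) → 2

== RESULT ==
g | c
6 | 4
8 | 5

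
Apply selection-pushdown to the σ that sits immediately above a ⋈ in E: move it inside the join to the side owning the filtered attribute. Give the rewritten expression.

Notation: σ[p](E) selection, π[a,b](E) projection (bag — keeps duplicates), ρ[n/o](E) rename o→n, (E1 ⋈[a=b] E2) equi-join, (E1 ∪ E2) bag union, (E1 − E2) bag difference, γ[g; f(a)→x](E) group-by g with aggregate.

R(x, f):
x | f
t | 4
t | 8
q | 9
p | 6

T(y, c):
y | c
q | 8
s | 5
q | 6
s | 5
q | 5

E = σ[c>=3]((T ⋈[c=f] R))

σ filters on c, owned by the left side.
E' = (σ[c>=3](T) ⋈[c=f] R)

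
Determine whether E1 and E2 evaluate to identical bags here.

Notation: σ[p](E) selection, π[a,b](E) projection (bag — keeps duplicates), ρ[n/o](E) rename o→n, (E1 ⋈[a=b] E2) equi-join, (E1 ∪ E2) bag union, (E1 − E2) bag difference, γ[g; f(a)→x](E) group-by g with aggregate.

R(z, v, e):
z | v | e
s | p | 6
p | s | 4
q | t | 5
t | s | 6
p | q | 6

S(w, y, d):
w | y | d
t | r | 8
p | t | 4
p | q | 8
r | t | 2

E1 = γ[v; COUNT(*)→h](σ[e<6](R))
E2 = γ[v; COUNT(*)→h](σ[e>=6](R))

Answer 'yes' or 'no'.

E1 subexpression sizes:
  R → 5
  σ[e<6](R) → 2
  γ[v; COUNT(*)→h](σ[e<6](R)) → 2
E2 subexpression sizes:
  R → 5
  σ[e>=6](R) → 3
  γ[v; COUNT(*)→h](σ[e>=6](R)) → 3

E1 result:
v | h
s | 1
t | 1
E2 result:
v | h
p | 1
q | 1
s | 1
Witness: ('p', 1) appears 0× in E1 but 1× in E2.

no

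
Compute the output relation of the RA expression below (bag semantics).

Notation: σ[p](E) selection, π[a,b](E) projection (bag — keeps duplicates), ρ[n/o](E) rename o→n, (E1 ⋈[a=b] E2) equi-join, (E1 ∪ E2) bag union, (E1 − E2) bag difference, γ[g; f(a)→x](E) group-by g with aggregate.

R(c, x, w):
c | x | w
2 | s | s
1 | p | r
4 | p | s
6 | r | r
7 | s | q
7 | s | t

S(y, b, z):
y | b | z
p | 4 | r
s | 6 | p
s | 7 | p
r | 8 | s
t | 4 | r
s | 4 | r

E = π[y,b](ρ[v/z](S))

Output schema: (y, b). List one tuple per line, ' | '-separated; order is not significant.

Subexpression sizes:
  S → 6
  ρ[v/z](S) → 6
  π[y,b](ρ[v/z](S)) → 6

== RESULT ==
y | b
p | 4
r | 8
s | 4
s | 6
s | 7
t | 4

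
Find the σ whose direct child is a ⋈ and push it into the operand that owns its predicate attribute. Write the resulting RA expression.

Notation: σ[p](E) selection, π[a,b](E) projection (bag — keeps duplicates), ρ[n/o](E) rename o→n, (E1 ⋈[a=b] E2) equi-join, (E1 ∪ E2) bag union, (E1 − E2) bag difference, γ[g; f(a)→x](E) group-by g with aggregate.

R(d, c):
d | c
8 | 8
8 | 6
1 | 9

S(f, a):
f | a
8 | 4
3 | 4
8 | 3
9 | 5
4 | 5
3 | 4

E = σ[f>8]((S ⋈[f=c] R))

σ filters on f, owned by the left side.
E' = (σ[f>8](S) ⋈[f=c] R)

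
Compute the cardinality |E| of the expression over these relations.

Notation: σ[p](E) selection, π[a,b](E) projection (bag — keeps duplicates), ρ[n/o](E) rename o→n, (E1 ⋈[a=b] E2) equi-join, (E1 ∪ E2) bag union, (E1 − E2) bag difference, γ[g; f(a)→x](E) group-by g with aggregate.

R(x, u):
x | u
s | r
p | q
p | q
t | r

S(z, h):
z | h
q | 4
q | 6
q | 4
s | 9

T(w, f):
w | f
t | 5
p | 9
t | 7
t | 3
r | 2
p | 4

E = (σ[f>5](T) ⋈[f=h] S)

Subexpression sizes:
  T → 6
  σ[f>5](T) → 2
  S → 4
  (σ[f>5](T) ⋈[f=h] S) → 1

|E| = 1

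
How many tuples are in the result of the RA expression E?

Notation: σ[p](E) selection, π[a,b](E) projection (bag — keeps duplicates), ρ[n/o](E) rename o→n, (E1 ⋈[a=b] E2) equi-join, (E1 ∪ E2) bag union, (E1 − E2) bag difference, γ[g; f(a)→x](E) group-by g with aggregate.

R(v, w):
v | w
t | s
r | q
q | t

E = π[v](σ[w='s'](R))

Subexpression sizes:
  R → 3
  σ[w='s'](R) → 1
  π[v](σ[w='s'](R)) → 1

|E| = 1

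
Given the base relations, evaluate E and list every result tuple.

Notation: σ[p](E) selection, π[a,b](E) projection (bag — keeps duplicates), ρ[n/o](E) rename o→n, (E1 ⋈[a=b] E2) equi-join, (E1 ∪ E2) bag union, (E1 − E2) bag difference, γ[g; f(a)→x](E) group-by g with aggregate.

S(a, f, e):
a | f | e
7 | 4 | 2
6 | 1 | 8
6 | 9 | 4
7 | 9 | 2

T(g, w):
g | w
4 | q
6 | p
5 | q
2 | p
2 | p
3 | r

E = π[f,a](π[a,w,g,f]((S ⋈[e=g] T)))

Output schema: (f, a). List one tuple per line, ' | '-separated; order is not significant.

Row counts bottom-up:
  S → 4
  T → 6
  (S ⋈[e=g] T) → 5
  π[a,w,g,f]((S ⋈[e=g] T)) → 5
  π[f,a](π[a,w,g,f]((S ⋈[e=g] T))) → 5

== RESULT ==
f | a
4 | 7
4 | 7
9 | 6
9 | 7
9 | 7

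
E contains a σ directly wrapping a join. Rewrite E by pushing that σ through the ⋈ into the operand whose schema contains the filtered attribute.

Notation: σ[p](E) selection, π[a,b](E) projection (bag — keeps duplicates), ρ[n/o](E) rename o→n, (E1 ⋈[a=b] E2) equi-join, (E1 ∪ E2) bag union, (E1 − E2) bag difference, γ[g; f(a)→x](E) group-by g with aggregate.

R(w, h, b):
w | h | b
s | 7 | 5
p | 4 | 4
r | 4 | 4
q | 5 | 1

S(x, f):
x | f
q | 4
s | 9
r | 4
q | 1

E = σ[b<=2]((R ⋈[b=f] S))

σ filters on b, owned by the left side.
E' = (σ[b<=2](R) ⋈[b=f] S)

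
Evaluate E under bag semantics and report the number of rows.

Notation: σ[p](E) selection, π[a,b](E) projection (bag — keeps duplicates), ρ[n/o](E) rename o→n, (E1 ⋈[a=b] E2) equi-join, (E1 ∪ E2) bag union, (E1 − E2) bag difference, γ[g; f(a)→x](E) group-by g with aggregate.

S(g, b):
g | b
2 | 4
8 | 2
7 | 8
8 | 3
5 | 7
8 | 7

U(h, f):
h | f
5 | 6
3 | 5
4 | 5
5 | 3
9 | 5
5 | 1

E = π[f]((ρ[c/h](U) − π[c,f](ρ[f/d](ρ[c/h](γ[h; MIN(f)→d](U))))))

Per-node cardinality:
  U → 6
  ρ[c/h](U) → 6
  U → 6
  γ[h; MIN(f)→d](U) → 4
  ρ[c/h](γ[h; MIN(f)→d](U)) → 4
  ρ[f/d](ρ[c/h](γ[h; MIN(f)→d](U))) → 4
  π[c,f](ρ[f/d](ρ[c/h](γ[h; MIN(f)→d](U)))) → 4
  (ρ[c/h](U) − π[c,f](ρ[f/d](ρ[c/h](γ[h; MIN(f)→d](U))))) → 2
  π[f]((ρ[c/h](U) − π[c,f](ρ[f/d](ρ[c/h](γ[h; MIN(f)→d](U)))))) → 2

|E| = 2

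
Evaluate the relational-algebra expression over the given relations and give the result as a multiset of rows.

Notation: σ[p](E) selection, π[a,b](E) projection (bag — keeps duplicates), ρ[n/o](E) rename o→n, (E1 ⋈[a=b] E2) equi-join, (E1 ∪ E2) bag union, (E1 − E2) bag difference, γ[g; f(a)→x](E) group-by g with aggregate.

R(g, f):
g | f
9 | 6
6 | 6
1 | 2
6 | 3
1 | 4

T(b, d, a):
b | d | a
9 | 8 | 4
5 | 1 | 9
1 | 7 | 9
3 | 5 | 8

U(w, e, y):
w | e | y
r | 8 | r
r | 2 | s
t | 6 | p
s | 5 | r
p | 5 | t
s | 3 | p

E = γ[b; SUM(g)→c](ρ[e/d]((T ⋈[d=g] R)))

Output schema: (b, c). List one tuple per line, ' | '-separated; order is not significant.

Per-node cardinality:
  T → 4
  R → 5
  (T ⋈[d=g] R) → 2
  ρ[e/d]((T ⋈[d=g] R)) → 2
  γ[b; SUM(g)→c](ρ[e/d]((T ⋈[d=g] R))) → 1

== RESULT ==
b | c
5 | 2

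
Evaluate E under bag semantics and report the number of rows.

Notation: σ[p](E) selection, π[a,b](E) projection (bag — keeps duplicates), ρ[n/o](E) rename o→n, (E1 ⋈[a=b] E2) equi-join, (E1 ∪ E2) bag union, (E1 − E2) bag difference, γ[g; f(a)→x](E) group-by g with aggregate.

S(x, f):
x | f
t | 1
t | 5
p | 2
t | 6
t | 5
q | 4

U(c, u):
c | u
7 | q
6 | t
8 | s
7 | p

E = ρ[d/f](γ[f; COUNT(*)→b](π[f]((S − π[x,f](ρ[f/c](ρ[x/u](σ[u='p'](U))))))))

Stepwise |·|:
  S → 6
  U → 4
  σ[u='p'](U) → 1
  ρ[x/u](σ[u='p'](U)) → 1
  ρ[f/c](ρ[x/u](σ[u='p'](U))) → 1
  π[x,f](ρ[f/c](ρ[x/u](σ[u='p'](U)))) → 1
  (S − π[x,f](ρ[f/c](ρ[x/u](σ[u='p'](U))))) → 6
  π[f]((S − π[x,f](ρ[f/c](ρ[x/u](σ[u='p'](U)))))) → 6
  γ[f; COUNT(*)→b](π[f]((S − π[x,f](ρ[f/c](ρ[x/u](σ[u='p'](U))))))) → 5
  ρ[d/f](γ[f; COUNT(*)→b](π[f]((S − π[x,f](ρ[f/c](ρ[x/u](σ[u='p'](U)))))))) → 5

|E| = 5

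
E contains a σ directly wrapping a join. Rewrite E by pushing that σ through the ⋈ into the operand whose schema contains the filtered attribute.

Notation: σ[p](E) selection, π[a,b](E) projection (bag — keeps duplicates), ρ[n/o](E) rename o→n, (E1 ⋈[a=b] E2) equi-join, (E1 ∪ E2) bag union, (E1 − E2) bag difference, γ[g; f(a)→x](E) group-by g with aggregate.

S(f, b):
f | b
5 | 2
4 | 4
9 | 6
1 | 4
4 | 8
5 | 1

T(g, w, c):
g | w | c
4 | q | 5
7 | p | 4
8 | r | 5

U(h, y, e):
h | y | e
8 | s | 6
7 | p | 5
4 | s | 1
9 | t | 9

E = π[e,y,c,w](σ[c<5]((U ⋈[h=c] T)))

σ filters on c, owned by the right side.
E' = π[e,y,c,w]((U ⋈[h=c] σ[c<5](T)))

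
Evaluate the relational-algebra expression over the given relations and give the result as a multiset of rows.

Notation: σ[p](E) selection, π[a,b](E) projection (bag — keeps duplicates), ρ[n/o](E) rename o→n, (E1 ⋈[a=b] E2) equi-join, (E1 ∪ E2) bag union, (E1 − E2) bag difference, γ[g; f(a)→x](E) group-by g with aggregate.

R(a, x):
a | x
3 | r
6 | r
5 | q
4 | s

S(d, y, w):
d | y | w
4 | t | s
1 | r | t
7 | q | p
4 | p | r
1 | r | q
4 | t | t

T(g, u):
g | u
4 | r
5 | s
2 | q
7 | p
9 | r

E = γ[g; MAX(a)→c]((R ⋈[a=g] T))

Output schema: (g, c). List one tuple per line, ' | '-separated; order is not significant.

Per-node cardinality:
  R → 4
  T → 5
  (R ⋈[a=g] T) → 2
  γ[g; MAX(a)→c]((R ⋈[a=g] T)) → 2

== RESULT ==
g | c
4 | 4
5 | 5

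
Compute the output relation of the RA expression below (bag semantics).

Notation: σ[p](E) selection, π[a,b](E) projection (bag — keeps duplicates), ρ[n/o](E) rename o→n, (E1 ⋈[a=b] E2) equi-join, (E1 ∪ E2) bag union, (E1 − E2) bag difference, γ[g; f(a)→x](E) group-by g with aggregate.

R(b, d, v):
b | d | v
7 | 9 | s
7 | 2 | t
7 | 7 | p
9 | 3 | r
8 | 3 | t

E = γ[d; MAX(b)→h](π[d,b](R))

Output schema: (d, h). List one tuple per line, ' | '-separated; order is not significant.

Stepwise |·|:
  R → 5
  π[d,b](R) → 5
  γ[d; MAX(b)→h](π[d,b](R)) → 4

== RESULT ==
d | h
2 | 7
3 | 9
7 | 7
9 | 7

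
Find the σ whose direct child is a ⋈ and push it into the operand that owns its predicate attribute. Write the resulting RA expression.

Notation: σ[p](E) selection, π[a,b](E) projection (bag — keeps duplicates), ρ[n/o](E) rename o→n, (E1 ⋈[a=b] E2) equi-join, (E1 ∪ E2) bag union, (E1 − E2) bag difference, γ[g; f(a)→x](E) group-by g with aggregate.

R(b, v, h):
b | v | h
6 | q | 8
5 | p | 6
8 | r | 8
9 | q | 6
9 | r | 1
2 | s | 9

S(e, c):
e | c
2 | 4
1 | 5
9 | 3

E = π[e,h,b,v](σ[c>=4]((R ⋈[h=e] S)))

σ filters on c, owned by the right side.
E' = π[e,h,b,v]((R ⋈[h=e] σ[c>=4](S)))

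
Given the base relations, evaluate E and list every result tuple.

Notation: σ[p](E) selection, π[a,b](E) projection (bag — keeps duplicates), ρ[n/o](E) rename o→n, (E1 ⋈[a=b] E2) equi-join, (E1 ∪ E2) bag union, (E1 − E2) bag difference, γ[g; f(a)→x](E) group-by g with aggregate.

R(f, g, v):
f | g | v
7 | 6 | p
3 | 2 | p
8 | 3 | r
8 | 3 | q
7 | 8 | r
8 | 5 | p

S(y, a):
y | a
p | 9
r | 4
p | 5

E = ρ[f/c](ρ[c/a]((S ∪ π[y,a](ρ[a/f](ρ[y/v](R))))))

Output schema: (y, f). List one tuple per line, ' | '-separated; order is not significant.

Per-node cardinality:
  S → 3
  R → 6
  ρ[y/v](R) → 6
  ρ[a/f](ρ[y/v](R)) → 6
  π[y,a](ρ[a/f](ρ[y/v](R))) → 6
  (S ∪ π[y,a](ρ[a/f](ρ[y/v](R)))) → 9
  ρ[c/a]((S ∪ π[y,a](ρ[a/f](ρ[y/v](R))))) → 9
  ρ[f/c](ρ[c/a]((S ∪ π[y,a](ρ[a/f](ρ[y/v](R)))))) → 9

== RESULT ==
y | f
p | 3
p | 5
p | 7
p | 8
p | 9
q | 8
r | 4
r | 7
r | 8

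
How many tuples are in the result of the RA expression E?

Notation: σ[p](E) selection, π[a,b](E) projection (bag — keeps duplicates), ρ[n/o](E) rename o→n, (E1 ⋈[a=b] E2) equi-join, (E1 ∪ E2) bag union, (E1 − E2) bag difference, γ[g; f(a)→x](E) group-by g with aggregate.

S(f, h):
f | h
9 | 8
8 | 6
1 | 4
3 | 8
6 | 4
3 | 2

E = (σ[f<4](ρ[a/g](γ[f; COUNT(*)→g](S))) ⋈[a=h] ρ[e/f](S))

Row counts bottom-up:
  S → 6
  γ[f; COUNT(*)→g](S) → 5
  ρ[a/g](γ[f; COUNT(*)→g](S)) → 5
  σ[f<4](ρ[a/g](γ[f; COUNT(*)→g](S))) → 2
  S → 6
  ρ[e/f](S) → 6
  (σ[f<4](ρ[a/g](γ[f; COUNT(*)→g](S))) ⋈[a=h] ρ[e/f](S)) → 1

|E| = 1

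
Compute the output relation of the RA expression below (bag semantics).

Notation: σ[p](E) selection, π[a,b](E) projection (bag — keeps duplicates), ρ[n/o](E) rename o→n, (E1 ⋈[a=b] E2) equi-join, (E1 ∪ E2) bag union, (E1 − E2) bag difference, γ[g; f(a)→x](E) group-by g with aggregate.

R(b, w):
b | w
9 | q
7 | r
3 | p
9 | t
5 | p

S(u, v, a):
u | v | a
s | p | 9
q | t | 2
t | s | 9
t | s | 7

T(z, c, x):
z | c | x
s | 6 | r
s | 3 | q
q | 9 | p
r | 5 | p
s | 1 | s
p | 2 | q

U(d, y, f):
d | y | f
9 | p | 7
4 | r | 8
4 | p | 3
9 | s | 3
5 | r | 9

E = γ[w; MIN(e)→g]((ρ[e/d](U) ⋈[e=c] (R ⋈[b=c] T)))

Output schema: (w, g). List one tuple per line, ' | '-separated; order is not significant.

Row counts bottom-up:
  U → 5
  ρ[e/d](U) → 5
  R → 5
  T → 6
  (R ⋈[b=c] T) → 4
  (ρ[e/d](U) ⋈[e=c] (R ⋈[b=c] T)) → 5
  γ[w; MIN(e)→g]((ρ[e/d](U) ⋈[e=c] (R ⋈[b=c] T))) → 3

== RESULT ==
w | g
p | 5
q | 9
t | 9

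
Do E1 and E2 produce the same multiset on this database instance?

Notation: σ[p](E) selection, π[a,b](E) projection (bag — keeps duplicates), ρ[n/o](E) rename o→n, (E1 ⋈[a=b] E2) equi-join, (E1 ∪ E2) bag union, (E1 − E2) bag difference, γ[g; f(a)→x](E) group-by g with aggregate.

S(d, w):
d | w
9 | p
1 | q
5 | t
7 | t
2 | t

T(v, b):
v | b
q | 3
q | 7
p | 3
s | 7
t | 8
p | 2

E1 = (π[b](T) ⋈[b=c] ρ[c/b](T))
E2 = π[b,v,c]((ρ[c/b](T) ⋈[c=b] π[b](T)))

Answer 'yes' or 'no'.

E1 stepwise |·|:
  T → 6
  π[b](T) → 6
  T → 6
  ρ[c/b](T) → 6
  (π[b](T) ⋈[b=c] ρ[c/b](T)) → 10
E2 stepwise |·|:
  T → 6
  ρ[c/b](T) → 6
  T → 6
  π[b](T) → 6
  (ρ[c/b](T) ⋈[c=b] π[b](T)) → 10
  π[b,v,c]((ρ[c/b](T) ⋈[c=b] π[b](T))) → 10

E1 and E2 produce the same multiset:
b | v | c
2 | p | 2
3 | p | 3
3 | p | 3
3 | q | 3
3 | q | 3
7 | q | 7
7 | q | 7
7 | s | 7
7 | s | 7
8 | t | 8

yes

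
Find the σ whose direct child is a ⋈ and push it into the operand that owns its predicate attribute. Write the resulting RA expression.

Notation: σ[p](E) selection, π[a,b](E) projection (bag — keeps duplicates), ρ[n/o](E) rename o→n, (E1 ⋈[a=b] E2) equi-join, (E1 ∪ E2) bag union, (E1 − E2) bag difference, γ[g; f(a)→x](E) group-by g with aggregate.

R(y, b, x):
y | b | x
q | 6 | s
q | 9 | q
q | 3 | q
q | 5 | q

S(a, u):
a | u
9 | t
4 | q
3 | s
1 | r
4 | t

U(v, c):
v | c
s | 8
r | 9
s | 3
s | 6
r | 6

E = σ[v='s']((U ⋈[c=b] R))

σ filters on v, owned by the left side.
E' = (σ[v='s'](U) ⋈[c=b] R)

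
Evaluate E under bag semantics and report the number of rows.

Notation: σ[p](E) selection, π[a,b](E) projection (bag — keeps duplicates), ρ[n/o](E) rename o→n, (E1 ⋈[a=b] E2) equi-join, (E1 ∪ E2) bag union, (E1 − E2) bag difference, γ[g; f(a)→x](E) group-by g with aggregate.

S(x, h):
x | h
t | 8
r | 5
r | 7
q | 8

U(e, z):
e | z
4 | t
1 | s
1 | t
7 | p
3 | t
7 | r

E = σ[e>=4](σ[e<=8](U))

Per-node cardinality:
  U → 6
  σ[e<=8](U) → 6
  σ[e>=4](σ[e<=8](U)) → 3

|E| = 3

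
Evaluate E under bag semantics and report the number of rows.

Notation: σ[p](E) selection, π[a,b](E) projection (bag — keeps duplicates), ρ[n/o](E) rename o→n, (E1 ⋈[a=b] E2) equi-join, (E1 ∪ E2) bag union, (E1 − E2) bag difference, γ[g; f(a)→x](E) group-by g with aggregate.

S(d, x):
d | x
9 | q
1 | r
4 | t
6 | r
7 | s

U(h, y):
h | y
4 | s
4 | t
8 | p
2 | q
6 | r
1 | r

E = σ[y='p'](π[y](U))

Per-node cardinality:
  U → 6
  π[y](U) → 6
  σ[y='p'](π[y](U)) → 1

|E| = 1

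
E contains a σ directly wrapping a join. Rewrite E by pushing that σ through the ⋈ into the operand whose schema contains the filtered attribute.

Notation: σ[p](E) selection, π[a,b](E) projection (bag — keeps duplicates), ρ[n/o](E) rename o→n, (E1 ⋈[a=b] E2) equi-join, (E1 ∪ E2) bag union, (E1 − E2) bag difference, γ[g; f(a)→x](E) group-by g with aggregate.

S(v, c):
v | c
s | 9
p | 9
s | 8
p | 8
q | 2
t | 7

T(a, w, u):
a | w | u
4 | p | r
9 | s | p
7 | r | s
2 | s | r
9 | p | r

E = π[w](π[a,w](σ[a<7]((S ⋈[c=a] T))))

σ filters on a, owned by the right side.
E' = π[w](π[a,w]((S ⋈[c=a] σ[a<7](T))))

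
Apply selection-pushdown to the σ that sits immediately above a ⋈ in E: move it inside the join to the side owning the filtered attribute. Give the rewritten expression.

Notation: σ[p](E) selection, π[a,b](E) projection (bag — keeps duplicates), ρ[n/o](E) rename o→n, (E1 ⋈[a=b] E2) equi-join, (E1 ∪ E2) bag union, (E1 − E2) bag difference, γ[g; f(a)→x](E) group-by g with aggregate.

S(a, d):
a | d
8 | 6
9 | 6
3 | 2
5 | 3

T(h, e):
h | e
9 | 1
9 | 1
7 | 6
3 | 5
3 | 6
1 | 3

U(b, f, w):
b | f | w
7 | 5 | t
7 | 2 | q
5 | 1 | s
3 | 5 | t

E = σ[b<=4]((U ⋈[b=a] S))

σ filters on b, owned by the left side.
E' = (σ[b<=4](U) ⋈[b=a] S)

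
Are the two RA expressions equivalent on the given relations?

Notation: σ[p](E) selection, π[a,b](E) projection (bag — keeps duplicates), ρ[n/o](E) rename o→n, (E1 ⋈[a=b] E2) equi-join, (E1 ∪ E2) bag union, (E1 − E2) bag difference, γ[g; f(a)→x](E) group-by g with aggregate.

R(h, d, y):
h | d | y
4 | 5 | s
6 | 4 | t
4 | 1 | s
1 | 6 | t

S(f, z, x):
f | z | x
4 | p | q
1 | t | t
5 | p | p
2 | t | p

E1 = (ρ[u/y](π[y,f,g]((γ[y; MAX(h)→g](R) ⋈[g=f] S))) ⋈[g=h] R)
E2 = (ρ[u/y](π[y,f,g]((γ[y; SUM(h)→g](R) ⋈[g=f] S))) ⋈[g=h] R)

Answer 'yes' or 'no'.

E1 row counts bottom-up:
  R → 4
  γ[y; MAX(h)→g](R) → 2
  S → 4
  (γ[y; MAX(h)→g](R) ⋈[g=f] S) → 1
  π[y,f,g]((γ[y; MAX(h)→g](R) ⋈[g=f] S)) → 1
  ρ[u/y](π[y,f,g]((γ[y; MAX(h)→g](R) ⋈[g=f] S))) → 1
  R → 4
  (ρ[u/y](π[y,f,g]((γ[y; MAX(h)→g](R) ⋈[g=f] S))) ⋈[g=h] R) → 2
E2 row counts bottom-up:
  R → 4
  γ[y; SUM(h)→g](R) → 2
  S → 4
  (γ[y; SUM(h)→g](R) ⋈[g=f] S) → 0
  π[y,f,g]((γ[y; SUM(h)→g](R) ⋈[g=f] S)) → 0
  ρ[u/y](π[y,f,g]((γ[y; SUM(h)→g](R) ⋈[g=f] S))) → 0
  R → 4
  (ρ[u/y](π[y,f,g]((γ[y; SUM(h)→g](R) ⋈[g=f] S))) ⋈[g=h] R) → 0

E1 result:
u | f | g | h | d | y
s | 4 | 4 | 4 | 1 | s
s | 4 | 4 | 4 | 5 | s
E2 result:
u | f | g | h | d | y
(0 rows)
Witness: ('s', 4, 4, 4, 1, 's') appears 1× in E1 but 0× in E2.

no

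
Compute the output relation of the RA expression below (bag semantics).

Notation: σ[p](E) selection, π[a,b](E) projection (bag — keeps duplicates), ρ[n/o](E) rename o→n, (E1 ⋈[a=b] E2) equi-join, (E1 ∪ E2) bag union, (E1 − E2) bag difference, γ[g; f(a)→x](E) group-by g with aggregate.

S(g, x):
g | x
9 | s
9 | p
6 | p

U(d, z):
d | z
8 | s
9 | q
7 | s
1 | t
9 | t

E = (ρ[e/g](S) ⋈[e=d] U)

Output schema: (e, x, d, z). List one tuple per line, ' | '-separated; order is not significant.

Row counts bottom-up:
  S → 3
  ρ[e/g](S) → 3
  U → 5
  (ρ[e/g](S) ⋈[e=d] U) → 4

== RESULT ==
e | x | d | z
9 | p | 9 | q
9 | p | 9 | t
9 | s | 9 | q
9 | s | 9 | t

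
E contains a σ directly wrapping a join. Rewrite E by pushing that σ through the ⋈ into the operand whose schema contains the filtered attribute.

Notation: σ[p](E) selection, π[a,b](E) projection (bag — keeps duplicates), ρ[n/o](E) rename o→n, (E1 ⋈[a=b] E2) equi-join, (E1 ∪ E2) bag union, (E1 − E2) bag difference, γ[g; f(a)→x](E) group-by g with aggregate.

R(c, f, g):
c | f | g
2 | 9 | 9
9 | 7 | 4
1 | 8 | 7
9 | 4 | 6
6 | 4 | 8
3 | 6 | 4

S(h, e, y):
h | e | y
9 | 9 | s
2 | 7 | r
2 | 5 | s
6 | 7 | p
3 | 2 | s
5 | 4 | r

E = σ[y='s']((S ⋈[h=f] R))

σ filters on y, owned by the left side.
E' = (σ[y='s'](S) ⋈[h=f] R)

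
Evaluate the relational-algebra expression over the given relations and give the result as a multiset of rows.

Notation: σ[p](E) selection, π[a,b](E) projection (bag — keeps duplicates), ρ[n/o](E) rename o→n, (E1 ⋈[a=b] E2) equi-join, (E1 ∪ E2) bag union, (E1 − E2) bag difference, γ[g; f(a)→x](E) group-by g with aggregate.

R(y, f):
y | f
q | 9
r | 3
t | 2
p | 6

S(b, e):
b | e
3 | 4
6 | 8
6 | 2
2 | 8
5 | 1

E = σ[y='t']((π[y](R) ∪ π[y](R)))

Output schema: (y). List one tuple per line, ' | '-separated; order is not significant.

Row counts bottom-up:
  R → 4
  π[y](R) → 4
  R → 4
  π[y](R) → 4
  (π[y](R) ∪ π[y](R)) → 8
  σ[y='t']((π[y](R) ∪ π[y](R))) → 2

== RESULT ==
y
t
t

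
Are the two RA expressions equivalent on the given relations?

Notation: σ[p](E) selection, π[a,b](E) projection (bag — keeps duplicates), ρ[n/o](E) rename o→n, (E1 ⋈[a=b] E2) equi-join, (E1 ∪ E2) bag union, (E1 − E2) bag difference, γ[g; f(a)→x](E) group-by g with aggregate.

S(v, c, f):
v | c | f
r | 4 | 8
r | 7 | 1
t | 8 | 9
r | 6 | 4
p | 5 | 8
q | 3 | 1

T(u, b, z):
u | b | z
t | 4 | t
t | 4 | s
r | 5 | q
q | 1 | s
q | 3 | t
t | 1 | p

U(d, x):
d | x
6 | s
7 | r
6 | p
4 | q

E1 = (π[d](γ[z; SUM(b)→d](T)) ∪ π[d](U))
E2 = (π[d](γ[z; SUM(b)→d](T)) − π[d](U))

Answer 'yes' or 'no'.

E1 row counts bottom-up:
  T → 6
  γ[z; SUM(b)→d](T) → 4
  π[d](γ[z; SUM(b)→d](T)) → 4
  U → 4
  π[d](U) → 4
  (π[d](γ[z; SUM(b)→d](T)) ∪ π[d](U)) → 8
E2 row counts bottom-up:
  T → 6
  γ[z; SUM(b)→d](T) → 4
  π[d](γ[z; SUM(b)→d](T)) → 4
  U → 4
  π[d](U) → 4
  (π[d](γ[z; SUM(b)→d](T)) − π[d](U)) → 3

E1 result:
d
1
4
5
5
6
6
7
7
E2 result:
d
1
5
5
Witness: (6,) appears 2× in E1 but 0× in E2.

no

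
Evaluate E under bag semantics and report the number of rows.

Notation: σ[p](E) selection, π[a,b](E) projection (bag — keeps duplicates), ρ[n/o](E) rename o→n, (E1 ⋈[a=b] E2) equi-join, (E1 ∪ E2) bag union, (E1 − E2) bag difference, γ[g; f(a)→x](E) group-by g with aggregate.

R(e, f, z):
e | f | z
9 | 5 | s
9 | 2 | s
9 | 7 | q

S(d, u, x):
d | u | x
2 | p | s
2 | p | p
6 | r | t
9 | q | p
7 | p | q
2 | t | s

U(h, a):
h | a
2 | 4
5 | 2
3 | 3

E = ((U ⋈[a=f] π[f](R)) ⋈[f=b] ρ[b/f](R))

Per-node cardinality:
  U → 3
  R → 3
  π[f](R) → 3
  (U ⋈[a=f] π[f](R)) → 1
  R → 3
  ρ[b/f](R) → 3
  ((U ⋈[a=f] π[f](R)) ⋈[f=b] ρ[b/f](R)) → 1

|E| = 1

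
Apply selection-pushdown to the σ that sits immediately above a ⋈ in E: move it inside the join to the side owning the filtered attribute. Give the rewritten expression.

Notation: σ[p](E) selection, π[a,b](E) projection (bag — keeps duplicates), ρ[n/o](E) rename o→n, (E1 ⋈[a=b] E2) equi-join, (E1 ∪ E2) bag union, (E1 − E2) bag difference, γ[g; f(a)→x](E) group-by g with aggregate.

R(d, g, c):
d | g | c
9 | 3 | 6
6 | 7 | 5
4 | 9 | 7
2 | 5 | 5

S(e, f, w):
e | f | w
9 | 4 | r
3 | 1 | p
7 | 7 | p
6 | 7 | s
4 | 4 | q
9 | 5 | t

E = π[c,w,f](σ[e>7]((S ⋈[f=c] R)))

σ filters on e, owned by the left side.
E' = π[c,w,f]((σ[e>7](S) ⋈[f=c] R))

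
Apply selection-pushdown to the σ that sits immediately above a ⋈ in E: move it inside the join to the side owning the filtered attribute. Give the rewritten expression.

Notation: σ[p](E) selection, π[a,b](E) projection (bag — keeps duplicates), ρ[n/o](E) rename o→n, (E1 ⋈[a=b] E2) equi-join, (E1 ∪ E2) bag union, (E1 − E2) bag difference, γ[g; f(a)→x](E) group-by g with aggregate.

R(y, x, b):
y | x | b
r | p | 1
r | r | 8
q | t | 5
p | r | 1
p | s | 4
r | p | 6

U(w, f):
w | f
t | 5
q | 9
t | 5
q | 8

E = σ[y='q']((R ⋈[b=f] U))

σ filters on y, owned by the left side.
E' = (σ[y='q'](R) ⋈[b=f] U)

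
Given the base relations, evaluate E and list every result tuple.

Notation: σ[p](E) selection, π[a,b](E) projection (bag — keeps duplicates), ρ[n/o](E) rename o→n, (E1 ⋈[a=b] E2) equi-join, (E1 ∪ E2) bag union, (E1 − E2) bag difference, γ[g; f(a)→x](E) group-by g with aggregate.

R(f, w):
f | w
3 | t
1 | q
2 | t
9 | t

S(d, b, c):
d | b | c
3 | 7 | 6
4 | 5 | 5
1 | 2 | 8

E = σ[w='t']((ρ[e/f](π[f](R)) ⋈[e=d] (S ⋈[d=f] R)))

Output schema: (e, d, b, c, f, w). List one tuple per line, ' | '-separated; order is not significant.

Subexpression sizes:
  R → 4
  π[f](R) → 4
  ρ[e/f](π[f](R)) → 4
  S → 3
  R → 4
  (S ⋈[d=f] R) → 2
  (ρ[e/f](π[f](R)) ⋈[e=d] (S ⋈[d=f] R)) → 2
  σ[w='t']((ρ[e/f](π[f](R)) ⋈[e=d] (S ⋈[d=f] R))) → 1

== RESULT ==
e | d | b | c | f | w
3 | 3 | 7 | 6 | 3 | t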